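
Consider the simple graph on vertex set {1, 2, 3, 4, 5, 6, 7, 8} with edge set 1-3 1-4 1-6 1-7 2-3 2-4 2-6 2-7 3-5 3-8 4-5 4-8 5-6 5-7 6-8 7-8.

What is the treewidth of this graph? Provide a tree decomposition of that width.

Treewidth 4.
One optimal decomposition is:
Bags: B1 = {3, 4, 5, 6, 7}  B2 = {2, 3, 4, 6, 7}  B3 = {3, 4, 6, 7, 8}  B4 = {1, 3, 4, 6, 7}
Tree: B1–B2, B2–B3, B3–B4

Every bag has size at most 5, so the width is 5 − 1 = 4 and tw(G) ≤ 4. For the lower bound: the 5 vertex sets {5,6}, {2,4}, {7,8}, {3}, {1} are disjoint, each induces a connected subgraph, and every pair is joined by at least one edge of G. Contracting each set to a single vertex therefore yields K_{5} as a minor, and since treewidth is minor-monotone, tw(G) ≥ tw(K_{5}) = 4. Combining the bounds, tw(G) = 4.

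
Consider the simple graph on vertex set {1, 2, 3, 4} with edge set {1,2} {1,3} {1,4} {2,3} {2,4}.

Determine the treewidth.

A width-2 tree decomposition is:
Bags: B1 = {1, 2, 3}  B2 = {1, 2, 4}
Tree: B1–B2
The largest bag has 3 vertices, giving width 2; this decomposition certifies tw(G) ≤ 2. On the other hand G contains the 3-clique {1, 2, 3}. A clique must lie in a single bag of any decomposition, so no decomposition can have width below 2. Therefore the treewidth is 2.

2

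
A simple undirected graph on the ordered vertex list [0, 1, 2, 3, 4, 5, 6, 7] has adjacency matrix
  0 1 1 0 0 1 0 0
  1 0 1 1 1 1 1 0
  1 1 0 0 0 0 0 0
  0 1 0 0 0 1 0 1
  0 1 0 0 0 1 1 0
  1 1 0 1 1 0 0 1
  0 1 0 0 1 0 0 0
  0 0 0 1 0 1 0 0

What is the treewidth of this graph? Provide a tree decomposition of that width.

The largest bag has 3 vertices, giving width 2; this decomposition certifies tw(G) ≤ 2. For the lower bound, the 3 vertices {0, 1, 2} are pairwise adjacent, and any tree decomposition puts a clique entirely inside one bag — forcing width ≥ 2. Hence tw(G) = 2 exactly.

Treewidth 2.
One optimal decomposition is:
Bags: B1 = {1, 4, 5}  B2 = {1, 3, 5}  B3 = {3, 5, 7}  B4 = {0, 1, 5}  B5 = {1, 4, 6}  B6 = {0, 1, 2}
Tree: B1–B2, B2–B3, B2–B4, B1–B5, B4–B6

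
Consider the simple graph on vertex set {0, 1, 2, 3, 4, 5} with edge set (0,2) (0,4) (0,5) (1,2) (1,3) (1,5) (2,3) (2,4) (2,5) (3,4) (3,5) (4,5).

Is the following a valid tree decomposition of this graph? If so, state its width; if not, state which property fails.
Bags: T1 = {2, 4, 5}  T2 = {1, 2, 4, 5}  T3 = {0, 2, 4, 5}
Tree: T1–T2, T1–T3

No — vertex 3 appears in no bag.

A tree decomposition must satisfy three properties: every vertex lies in some bag; for every edge, both endpoints lie together in some bag; and for every vertex, the bags containing it form a connected subtree. Here vertex 3 appears in no bag, so the decomposition is invalid.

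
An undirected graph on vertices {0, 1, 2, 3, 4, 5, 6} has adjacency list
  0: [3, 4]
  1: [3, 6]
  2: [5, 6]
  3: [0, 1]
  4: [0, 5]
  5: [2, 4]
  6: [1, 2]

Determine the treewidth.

2

A width-2 tree decomposition is:
Bags: B1 = {0, 4, 5}  B2 = {0, 2, 5}  B3 = {0, 2, 6}  B4 = {0, 1, 6}  B5 = {0, 1, 3}
Tree: B1–B2, B2–B3, B3–B4, B4–B5
Every bag has size at most 3, so the width is 3 − 1 = 2 and tw(G) ≤ 2. Since 0–4–5–2–6–1–3–0 is a cycle in G, G is not acyclic. Forests are exactly the graphs of treewidth ≤ 1, so tw(G) ≥ 2. Therefore the treewidth is 2.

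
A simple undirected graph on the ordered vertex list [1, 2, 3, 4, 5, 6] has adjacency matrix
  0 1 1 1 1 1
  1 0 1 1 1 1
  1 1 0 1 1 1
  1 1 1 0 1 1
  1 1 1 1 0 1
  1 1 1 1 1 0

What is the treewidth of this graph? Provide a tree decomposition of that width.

With just one bag of size 6, the width is 6 − 1 = 5, so tw(G) ≤ 5. On the other hand G contains the 6-clique {1, 2, 3, 4, 5, 6}. A clique must lie in a single bag of any decomposition, so no decomposition can have width below 5. The upper and lower bounds meet at 5, so that is the treewidth.

Treewidth 5.
One optimal decomposition is:
Bags: B1 = {1, 2, 3, 4, 5, 6}
Tree: (single bag)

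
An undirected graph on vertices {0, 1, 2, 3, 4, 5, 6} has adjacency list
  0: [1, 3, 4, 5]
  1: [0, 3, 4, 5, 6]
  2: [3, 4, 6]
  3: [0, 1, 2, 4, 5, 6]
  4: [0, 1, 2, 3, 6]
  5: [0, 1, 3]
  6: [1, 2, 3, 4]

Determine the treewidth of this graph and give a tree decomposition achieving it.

Treewidth 3.
One such decomposition:
Bags: B1 = {0, 1, 3, 4}  B2 = {1, 3, 4, 6}  B3 = {2, 3, 4, 6}  B4 = {0, 1, 3, 5}
Tree: B1–B2, B2–B3, B1–B4

Every bag has size at most 4, so the width is 4 − 1 = 3 and tw(G) ≤ 3. Conversely, {0, 1, 3, 4} is a clique of size 4, and the vertices of any clique must share a bag in every tree decomposition; so some bag has ≥ 4 vertices and tw(G) ≥ 3. Therefore the treewidth is 3.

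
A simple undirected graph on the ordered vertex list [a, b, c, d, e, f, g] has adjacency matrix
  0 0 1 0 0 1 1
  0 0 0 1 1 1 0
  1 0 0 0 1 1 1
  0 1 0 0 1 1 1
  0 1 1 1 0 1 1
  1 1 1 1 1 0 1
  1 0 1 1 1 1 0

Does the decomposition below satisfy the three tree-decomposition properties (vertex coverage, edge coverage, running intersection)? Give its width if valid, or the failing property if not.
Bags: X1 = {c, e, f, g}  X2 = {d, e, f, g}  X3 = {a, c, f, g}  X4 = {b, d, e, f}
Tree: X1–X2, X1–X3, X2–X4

Yes; width 3.

Vertex coverage: the bags together contain {a, b, c, d, e, f, g}, the full vertex set. Edge coverage: each edge of G has both endpoints in at least one bag. Running intersection: for every vertex, the bags containing it form a connected subtree. All three properties hold, so this is a valid tree decomposition of width max|bag| − 1 = 3, and hence tw(G) ≤ 3.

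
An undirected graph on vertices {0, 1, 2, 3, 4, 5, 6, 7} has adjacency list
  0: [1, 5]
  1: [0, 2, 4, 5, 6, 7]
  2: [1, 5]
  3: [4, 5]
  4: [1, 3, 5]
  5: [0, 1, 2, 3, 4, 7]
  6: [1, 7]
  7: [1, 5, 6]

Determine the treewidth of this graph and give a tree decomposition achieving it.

Each bag holds 3 vertices, so the decomposition has width 2, which upper-bounds the treewidth. On the other hand G contains the 3-clique {0, 1, 5}. A clique must lie in a single bag of any decomposition, so no decomposition can have width below 2. The upper and lower bounds meet at 2, so that is the treewidth.

Treewidth 2.
One optimal decomposition is:
Bags: B1 = {0, 1, 5}  B2 = {1, 5, 7}  B3 = {1, 2, 5}  B4 = {1, 4, 5}  B5 = {3, 4, 5}  B6 = {1, 6, 7}
Tree: B1–B2, B2–B3, B1–B4, B4–B5, B2–B6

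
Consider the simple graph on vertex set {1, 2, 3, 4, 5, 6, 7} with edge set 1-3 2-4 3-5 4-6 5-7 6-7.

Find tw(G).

A width-1 tree decomposition is:
Bags: B1 = {1, 3}  B2 = {3, 5}  B3 = {5, 7}  B4 = {6, 7}  B5 = {4, 6}  B6 = {2, 4}
Tree: B1–B2, B2–B3, B3–B4, B4–B5, B5–B6
The largest bag has 2 vertices, giving width 1; this decomposition certifies tw(G) ≤ 1. Any graph with an edge has treewidth ≥ 1, and G has the edge 1–3. The upper and lower bounds meet at 1, so that is the treewidth.

1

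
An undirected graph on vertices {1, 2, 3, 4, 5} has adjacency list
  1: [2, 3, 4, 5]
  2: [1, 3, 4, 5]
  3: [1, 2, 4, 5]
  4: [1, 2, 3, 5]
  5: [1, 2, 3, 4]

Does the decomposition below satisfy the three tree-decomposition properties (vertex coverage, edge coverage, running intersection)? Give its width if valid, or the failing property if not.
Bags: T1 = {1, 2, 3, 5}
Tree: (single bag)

No — vertex 4 appears in no bag.

A tree decomposition must satisfy three properties: every vertex lies in some bag; for every edge, both endpoints lie together in some bag; and for every vertex, the bags containing it form a connected subtree. Here vertex 4 appears in no bag, so the decomposition is invalid.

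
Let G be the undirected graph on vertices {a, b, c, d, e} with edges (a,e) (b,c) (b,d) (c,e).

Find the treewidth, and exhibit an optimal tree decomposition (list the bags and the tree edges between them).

Every bag has size at most 2, so the width is 2 − 1 = 1 and tw(G) ≤ 1. Any graph with an edge has treewidth ≥ 1, and G has the edge a–e. The upper and lower bounds meet at 1, so that is the treewidth.

Treewidth 1.
Bags: B1 = {a, e}  B2 = {c, e}  B3 = {b, c}  B4 = {b, d}
Tree: B1–B2, B2–B3, B3–B4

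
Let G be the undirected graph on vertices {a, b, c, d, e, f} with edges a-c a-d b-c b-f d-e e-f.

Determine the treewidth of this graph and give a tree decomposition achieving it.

Treewidth 2.
One such decomposition:
Bags: B1 = {a, d, e}  B2 = {a, c, e}  B3 = {b, c, e}  B4 = {b, e, f}
Tree: B1–B2, B2–B3, B3–B4

Each bag holds 3 vertices, so the decomposition has width 2, which upper-bounds the treewidth. Since e–d–a–c–b–f–e is a cycle in G, G is not acyclic. Forests are exactly the graphs of treewidth ≤ 1, so tw(G) ≥ 2. The upper and lower bounds meet at 2, so that is the treewidth.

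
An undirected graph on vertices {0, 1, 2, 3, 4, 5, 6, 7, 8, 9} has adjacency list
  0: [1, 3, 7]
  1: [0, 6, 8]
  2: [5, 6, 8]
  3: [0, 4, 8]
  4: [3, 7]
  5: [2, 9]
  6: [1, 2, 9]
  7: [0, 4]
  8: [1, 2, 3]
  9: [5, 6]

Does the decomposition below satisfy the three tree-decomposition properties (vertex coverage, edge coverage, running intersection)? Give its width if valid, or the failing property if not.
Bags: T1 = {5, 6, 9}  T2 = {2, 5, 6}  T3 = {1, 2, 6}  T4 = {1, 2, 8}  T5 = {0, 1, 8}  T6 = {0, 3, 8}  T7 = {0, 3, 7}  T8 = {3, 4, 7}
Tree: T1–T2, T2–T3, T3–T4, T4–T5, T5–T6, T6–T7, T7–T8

Yes; width 2.

Checking the three conditions: (i) the bags cover all of {0, 1, 2, 3, 4, 5, 6, 7, 8, 9}; (ii) for each edge, some bag contains both endpoints; (iii) the bags containing any fixed vertex form a subtree. All hold, so the decomposition is valid with width 3 − 1 = 2.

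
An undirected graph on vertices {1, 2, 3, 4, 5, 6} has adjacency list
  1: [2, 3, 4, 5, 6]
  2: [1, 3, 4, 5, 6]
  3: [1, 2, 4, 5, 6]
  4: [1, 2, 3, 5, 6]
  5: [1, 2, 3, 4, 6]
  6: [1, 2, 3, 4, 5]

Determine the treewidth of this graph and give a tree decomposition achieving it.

With just one bag of size 6, the width is 6 − 1 = 5, so tw(G) ≤ 5. Conversely, {1, 2, 3, 4, 5, 6} is a clique of size 6, and the vertices of any clique must share a bag in every tree decomposition; so some bag has ≥ 6 vertices and tw(G) ≥ 5. Hence tw(G) = 5 exactly.

Treewidth 5.
One such decomposition:
Bags: B1 = {1, 2, 3, 4, 5, 6}
Tree: (single bag)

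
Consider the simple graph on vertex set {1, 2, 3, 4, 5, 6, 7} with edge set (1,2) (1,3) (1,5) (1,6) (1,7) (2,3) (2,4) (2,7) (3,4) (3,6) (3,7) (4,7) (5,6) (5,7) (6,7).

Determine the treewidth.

A width-3 tree decomposition is:
Bags: B1 = {1, 3, 6, 7}  B2 = {1, 2, 3, 7}  B3 = {2, 3, 4, 7}  B4 = {1, 5, 6, 7}
Tree: B1–B2, B2–B3, B1–B4
Every bag has size at most 4, so the width is 4 − 1 = 3 and tw(G) ≤ 3. For the lower bound, the 4 vertices {1, 2, 3, 7} are pairwise adjacent, and any tree decomposition puts a clique entirely inside one bag — forcing width ≥ 3. The upper and lower bounds meet at 3, so that is the treewidth.

3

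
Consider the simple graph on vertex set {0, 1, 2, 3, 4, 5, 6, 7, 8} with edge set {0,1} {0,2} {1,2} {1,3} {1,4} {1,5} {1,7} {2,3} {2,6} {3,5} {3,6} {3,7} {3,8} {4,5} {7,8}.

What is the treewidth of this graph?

2

A width-2 tree decomposition is:
Bags: B1 = {1, 2, 3}  B2 = {1, 3, 5}  B3 = {1, 4, 5}  B4 = {0, 1, 2}  B5 = {2, 3, 6}  B6 = {1, 3, 7}  B7 = {3, 7, 8}
Tree: B1–B2, B2–B3, B1–B4, B1–B5, B2–B6, B6–B7
Every bag has size at most 3, so the width is 3 − 1 = 2 and tw(G) ≤ 2. For the lower bound, the 3 vertices {3, 7, 8} are pairwise adjacent, and any tree decomposition puts a clique entirely inside one bag — forcing width ≥ 2. Therefore the treewidth is 2.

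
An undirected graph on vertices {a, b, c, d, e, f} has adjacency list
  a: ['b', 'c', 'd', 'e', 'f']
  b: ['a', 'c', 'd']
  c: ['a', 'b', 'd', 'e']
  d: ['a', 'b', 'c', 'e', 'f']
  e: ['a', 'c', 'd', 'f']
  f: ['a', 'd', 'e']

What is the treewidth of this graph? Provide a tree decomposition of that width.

Treewidth 3.
One such decomposition:
Bags: B1 = {a, c, d, e}  B2 = {a, d, e, f}  B3 = {a, b, c, d}
Tree: B1–B2, B1–B3

Each bag holds 4 vertices, so the decomposition has width 3, which upper-bounds the treewidth. On the other hand G contains the 4-clique {a, c, d, e}. A clique must lie in a single bag of any decomposition, so no decomposition can have width below 3. The upper and lower bounds meet at 3, so that is the treewidth.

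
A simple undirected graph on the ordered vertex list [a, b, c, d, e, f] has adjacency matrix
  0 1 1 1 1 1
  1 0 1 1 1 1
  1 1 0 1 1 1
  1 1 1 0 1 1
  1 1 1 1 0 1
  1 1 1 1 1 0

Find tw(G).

5

A width-5 tree decomposition is:
Bags: B1 = {a, b, c, d, e, f}
Tree: (single bag)
With just one bag of size 6, the width is 6 − 1 = 5, so tw(G) ≤ 5. On the other hand G contains the 6-clique {a, b, c, d, e, f}. A clique must lie in a single bag of any decomposition, so no decomposition can have width below 5. Hence tw(G) = 5 exactly.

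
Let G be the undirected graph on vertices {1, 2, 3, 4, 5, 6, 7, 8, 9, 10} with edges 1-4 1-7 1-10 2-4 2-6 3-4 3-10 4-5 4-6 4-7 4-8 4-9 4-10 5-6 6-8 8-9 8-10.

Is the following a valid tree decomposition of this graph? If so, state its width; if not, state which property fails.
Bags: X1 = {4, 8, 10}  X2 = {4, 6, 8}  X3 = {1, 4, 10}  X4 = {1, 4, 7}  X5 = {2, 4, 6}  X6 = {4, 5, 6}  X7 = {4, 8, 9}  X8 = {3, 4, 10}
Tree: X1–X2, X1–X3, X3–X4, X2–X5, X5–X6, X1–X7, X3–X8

Checking the three conditions: (i) the bags cover all of {1, 2, 3, 4, 5, 6, 7, 8, 9, 10}; (ii) for each edge, some bag contains both endpoints; (iii) the bags containing any fixed vertex form a subtree. All hold, so the decomposition is valid with width 3 − 1 = 2.

Yes; width 2.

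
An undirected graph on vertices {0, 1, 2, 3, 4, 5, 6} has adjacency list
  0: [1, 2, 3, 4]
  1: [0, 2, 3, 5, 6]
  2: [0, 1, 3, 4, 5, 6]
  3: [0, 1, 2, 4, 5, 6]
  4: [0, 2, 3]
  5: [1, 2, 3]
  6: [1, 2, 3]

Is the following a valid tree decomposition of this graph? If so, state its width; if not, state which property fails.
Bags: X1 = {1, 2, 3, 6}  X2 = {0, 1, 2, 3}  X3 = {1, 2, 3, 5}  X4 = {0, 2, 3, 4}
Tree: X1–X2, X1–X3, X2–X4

Yes; width 3.

Checking the three conditions: (i) the bags cover all of {0, 1, 2, 3, 4, 5, 6}; (ii) for each edge, some bag contains both endpoints; (iii) the bags containing any fixed vertex form a subtree. All hold, so the decomposition is valid with width 4 − 1 = 3.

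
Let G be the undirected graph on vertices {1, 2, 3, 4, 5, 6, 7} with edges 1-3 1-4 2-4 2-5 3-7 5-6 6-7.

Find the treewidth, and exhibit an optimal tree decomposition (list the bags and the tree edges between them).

Treewidth 2.
One such decomposition:
Bags: B1 = {3, 6, 7}  B2 = {3, 5, 6}  B3 = {2, 3, 5}  B4 = {2, 3, 4}  B5 = {1, 3, 4}
Tree: B1–B2, B2–B3, B3–B4, B4–B5

The largest bag has 3 vertices, giving width 2; this decomposition certifies tw(G) ≤ 2. The edges 3–7–6–5–2–4–1–3 form a cycle, so G is not a tree and its treewidth is at least 2. Hence tw(G) = 2 exactly.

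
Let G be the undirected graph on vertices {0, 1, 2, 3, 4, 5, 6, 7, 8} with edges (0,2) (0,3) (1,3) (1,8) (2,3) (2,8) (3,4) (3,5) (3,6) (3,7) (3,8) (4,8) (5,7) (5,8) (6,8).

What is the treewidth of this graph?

2

A width-2 tree decomposition is:
Bags: B1 = {3, 5, 7}  B2 = {3, 5, 8}  B3 = {3, 6, 8}  B4 = {2, 3, 8}  B5 = {1, 3, 8}  B6 = {3, 4, 8}  B7 = {0, 2, 3}
Tree: B1–B2, B2–B3, B2–B4, B3–B5, B5–B6, B4–B7
Each bag holds 3 vertices, so the decomposition has width 2, which upper-bounds the treewidth. Conversely, {0, 2, 3} is a clique of size 3, and the vertices of any clique must share a bag in every tree decomposition; so some bag has ≥ 3 vertices and tw(G) ≥ 2. Hence tw(G) = 2 exactly.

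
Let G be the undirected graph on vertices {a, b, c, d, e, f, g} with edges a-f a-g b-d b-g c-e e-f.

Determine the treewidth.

1

A width-1 tree decomposition is:
Bags: B1 = {b, d}  B2 = {b, g}  B3 = {a, g}  B4 = {a, f}  B5 = {e, f}  B6 = {c, e}
Tree: B1–B2, B2–B3, B3–B4, B4–B5, B5–B6
Each bag holds 2 vertices, so the decomposition has width 1, which upper-bounds the treewidth. Any graph with an edge has treewidth ≥ 1, and G has the edge d–b. Combining the bounds, tw(G) = 1.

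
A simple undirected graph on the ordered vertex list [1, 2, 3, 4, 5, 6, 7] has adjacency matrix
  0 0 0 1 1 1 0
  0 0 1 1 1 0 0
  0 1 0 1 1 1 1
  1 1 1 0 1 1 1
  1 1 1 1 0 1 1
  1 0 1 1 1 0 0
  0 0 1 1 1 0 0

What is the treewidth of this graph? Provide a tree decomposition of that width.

Treewidth 3.
One optimal decomposition is:
Bags: B1 = {1, 4, 5, 6}  B2 = {3, 4, 5, 6}  B3 = {3, 4, 5, 7}  B4 = {2, 3, 4, 5}
Tree: B1–B2, B2–B3, B2–B4

Each bag holds 4 vertices, so the decomposition has width 3, which upper-bounds the treewidth. Conversely, {1, 4, 5, 6} is a clique of size 4, and the vertices of any clique must share a bag in every tree decomposition; so some bag has ≥ 4 vertices and tw(G) ≥ 3. Hence tw(G) = 3 exactly.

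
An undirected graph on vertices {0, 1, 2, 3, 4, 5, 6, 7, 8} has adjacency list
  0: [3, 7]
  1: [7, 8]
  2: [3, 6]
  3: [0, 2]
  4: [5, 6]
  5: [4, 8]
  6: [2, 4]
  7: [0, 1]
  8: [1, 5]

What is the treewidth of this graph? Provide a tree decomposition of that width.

Treewidth 2.
Bags: B1 = {1, 5, 8}  B2 = {1, 4, 5}  B3 = {1, 4, 6}  B4 = {1, 2, 6}  B5 = {1, 2, 3}  B6 = {0, 1, 3}  B7 = {0, 1, 7}
Tree: B1–B2, B2–B3, B3–B4, B4–B5, B5–B6, B6–B7

The largest bag has 3 vertices, giving width 2; this decomposition certifies tw(G) ≤ 2. The edges 1–8–5–4–6–2–3–0–7–1 form a cycle, so G is not a tree and its treewidth is at least 2. Hence tw(G) = 2 exactly.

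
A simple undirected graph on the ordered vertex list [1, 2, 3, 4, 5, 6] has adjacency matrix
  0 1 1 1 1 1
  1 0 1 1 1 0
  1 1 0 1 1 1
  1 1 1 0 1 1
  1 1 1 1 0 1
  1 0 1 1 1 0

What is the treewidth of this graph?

4

A width-4 tree decomposition is:
Bags: B1 = {1, 3, 4, 5, 6}  B2 = {1, 2, 3, 4, 5}
Tree: B1–B2
Every bag has size at most 5, so the width is 5 − 1 = 4 and tw(G) ≤ 4. Conversely, {1, 2, 3, 4, 5} is a clique of size 5, and the vertices of any clique must share a bag in every tree decomposition; so some bag has ≥ 5 vertices and tw(G) ≥ 4. Therefore the treewidth is 4.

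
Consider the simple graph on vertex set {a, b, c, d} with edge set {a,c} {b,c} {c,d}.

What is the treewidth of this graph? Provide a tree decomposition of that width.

The largest bag has 2 vertices, giving width 1; this decomposition certifies tw(G) ≤ 1. Any graph with an edge has treewidth ≥ 1, and G has the edge a–c. Combining the bounds, tw(G) = 1.

Treewidth 1.
One optimal decomposition is:
Bags: B1 = {a, c}  B2 = {c, d}  B3 = {b, c}
Tree: B1–B2, B1–B3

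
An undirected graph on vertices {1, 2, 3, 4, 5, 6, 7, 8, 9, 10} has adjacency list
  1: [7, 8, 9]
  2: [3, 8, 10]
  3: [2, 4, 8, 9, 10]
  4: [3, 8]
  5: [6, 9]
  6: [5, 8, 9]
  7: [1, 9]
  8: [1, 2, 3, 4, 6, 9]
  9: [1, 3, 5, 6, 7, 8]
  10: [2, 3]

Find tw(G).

A width-2 tree decomposition is:
Bags: B1 = {3, 8, 9}  B2 = {1, 8, 9}  B3 = {2, 3, 8}  B4 = {6, 8, 9}  B5 = {3, 4, 8}  B6 = {1, 7, 9}  B7 = {5, 6, 9}  B8 = {2, 3, 10}
Tree: B1–B2, B1–B3, B1–B4, B1–B5, B2–B6, B4–B7, B3–B8
Every bag has size at most 3, so the width is 3 − 1 = 2 and tw(G) ≤ 2. Conversely, {1, 8, 9} is a clique of size 3, and the vertices of any clique must share a bag in every tree decomposition; so some bag has ≥ 3 vertices and tw(G) ≥ 2. Combining the bounds, tw(G) = 2.

2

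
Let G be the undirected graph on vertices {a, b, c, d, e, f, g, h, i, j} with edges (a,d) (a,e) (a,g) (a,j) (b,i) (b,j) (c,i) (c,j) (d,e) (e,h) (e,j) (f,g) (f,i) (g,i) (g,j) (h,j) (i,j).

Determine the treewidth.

2

A width-2 tree decomposition is:
Bags: B1 = {a, g, j}  B2 = {g, i, j}  B3 = {a, e, j}  B4 = {a, d, e}  B5 = {e, h, j}  B6 = {f, g, i}  B7 = {b, i, j}  B8 = {c, i, j}
Tree: B1–B2, B1–B3, B3–B4, B3–B5, B2–B6, B2–B7, B7–B8
Every bag has size at most 3, so the width is 3 − 1 = 2 and tw(G) ≤ 2. Conversely, {a, d, e} is a clique of size 3, and the vertices of any clique must share a bag in every tree decomposition; so some bag has ≥ 3 vertices and tw(G) ≥ 2. Combining the bounds, tw(G) = 2.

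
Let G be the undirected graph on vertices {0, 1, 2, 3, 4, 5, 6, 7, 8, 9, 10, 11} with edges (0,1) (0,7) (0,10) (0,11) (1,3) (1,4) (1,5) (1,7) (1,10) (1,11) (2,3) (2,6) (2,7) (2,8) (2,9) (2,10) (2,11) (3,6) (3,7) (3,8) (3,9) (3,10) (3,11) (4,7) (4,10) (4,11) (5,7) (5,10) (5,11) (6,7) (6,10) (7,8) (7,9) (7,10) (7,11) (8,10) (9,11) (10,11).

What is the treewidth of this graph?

4

A width-4 tree decomposition is:
Bags: B1 = {1, 3, 7, 10, 11}  B2 = {1, 4, 7, 10, 11}  B3 = {2, 3, 7, 10, 11}  B4 = {0, 1, 7, 10, 11}  B5 = {2, 3, 7, 9, 11}  B6 = {2, 3, 7, 8, 10}  B7 = {1, 5, 7, 10, 11}  B8 = {2, 3, 6, 7, 10}
Tree: B1–B2, B1–B3, B1–B4, B3–B5, B3–B6, B2–B7, B3–B8
The largest bag has 5 vertices, giving width 4; this decomposition certifies tw(G) ≤ 4. For the lower bound, the 5 vertices {2, 3, 7, 9, 11} are pairwise adjacent, and any tree decomposition puts a clique entirely inside one bag — forcing width ≥ 4. Therefore the treewidth is 4.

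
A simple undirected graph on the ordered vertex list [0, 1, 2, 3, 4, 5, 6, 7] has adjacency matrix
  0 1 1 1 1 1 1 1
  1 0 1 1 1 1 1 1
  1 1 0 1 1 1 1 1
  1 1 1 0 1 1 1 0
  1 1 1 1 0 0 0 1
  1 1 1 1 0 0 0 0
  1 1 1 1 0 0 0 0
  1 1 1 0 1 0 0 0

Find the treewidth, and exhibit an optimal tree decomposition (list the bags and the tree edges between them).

Each bag holds 5 vertices, so the decomposition has width 4, which upper-bounds the treewidth. On the other hand G contains the 5-clique {0, 1, 2, 3, 4}. A clique must lie in a single bag of any decomposition, so no decomposition can have width below 4. Hence tw(G) = 4 exactly.

Treewidth 4.
One optimal decomposition is:
Bags: B1 = {0, 1, 2, 3, 5}  B2 = {0, 1, 2, 3, 4}  B3 = {0, 1, 2, 3, 6}  B4 = {0, 1, 2, 4, 7}
Tree: B1–B2, B2–B3, B2–B4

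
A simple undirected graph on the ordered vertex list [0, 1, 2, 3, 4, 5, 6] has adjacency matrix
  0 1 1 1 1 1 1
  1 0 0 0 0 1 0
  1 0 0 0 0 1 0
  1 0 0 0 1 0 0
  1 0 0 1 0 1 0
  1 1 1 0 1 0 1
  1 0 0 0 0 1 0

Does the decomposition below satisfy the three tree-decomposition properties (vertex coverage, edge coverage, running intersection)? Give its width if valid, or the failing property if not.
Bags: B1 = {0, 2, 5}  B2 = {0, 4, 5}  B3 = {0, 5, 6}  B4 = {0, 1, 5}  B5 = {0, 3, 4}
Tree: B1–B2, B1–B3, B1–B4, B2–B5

Every vertex of G appears in some bag (union = {0, 1, 2, 3, 4, 5, 6}); every edge is covered by a bag; and for each vertex v the set of bags containing v is connected in the bag tree. The decomposition is therefore valid. The largest bag has 3 vertices, so the width is 2.

Yes; width 2.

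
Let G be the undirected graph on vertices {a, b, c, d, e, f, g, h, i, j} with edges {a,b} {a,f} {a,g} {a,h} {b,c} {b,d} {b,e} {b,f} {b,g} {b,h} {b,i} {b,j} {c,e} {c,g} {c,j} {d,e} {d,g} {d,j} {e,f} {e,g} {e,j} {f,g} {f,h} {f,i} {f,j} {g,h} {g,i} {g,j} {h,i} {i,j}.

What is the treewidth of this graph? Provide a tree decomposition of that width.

Each bag holds 5 vertices, so the decomposition has width 4, which upper-bounds the treewidth. Conversely, {b, d, e, g, j} is a clique of size 5, and the vertices of any clique must share a bag in every tree decomposition; so some bag has ≥ 5 vertices and tw(G) ≥ 4. Combining the bounds, tw(G) = 4.

Treewidth 4.
One such decomposition:
Bags: B1 = {b, e, f, g, j}  B2 = {b, f, g, i, j}  B3 = {b, f, g, h, i}  B4 = {b, d, e, g, j}  B5 = {b, c, e, g, j}  B6 = {a, b, f, g, h}
Tree: B1–B2, B2–B3, B1–B4, B4–B5, B3–B6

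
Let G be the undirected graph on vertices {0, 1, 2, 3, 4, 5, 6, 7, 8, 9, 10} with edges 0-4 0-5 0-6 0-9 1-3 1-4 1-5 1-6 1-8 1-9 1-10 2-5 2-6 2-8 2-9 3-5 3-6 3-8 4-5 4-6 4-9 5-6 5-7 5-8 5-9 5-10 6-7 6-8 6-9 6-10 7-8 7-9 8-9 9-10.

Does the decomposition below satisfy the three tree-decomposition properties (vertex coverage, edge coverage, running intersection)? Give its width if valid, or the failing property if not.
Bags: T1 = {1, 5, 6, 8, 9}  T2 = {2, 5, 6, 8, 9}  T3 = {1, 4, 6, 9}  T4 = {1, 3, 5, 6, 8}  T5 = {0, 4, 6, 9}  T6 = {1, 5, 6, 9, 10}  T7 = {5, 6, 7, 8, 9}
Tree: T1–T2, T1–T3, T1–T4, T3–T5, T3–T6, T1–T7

A tree decomposition must satisfy three properties: every vertex lies in some bag; for every edge, both endpoints lie together in some bag; and for every vertex, the bags containing it form a connected subtree. Here edge (5,4) lies in no bag, so the decomposition is invalid.

No — edge (5,4) lies in no bag.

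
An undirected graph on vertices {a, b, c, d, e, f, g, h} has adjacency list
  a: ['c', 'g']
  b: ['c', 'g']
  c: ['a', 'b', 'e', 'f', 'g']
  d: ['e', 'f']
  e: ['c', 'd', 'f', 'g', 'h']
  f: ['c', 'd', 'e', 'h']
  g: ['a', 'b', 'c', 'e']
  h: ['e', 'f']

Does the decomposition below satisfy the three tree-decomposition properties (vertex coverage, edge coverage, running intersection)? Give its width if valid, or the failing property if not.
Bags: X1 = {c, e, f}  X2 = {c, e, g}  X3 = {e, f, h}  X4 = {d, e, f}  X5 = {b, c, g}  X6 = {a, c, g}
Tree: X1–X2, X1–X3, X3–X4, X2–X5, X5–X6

Vertex coverage: the bags together contain {a, b, c, d, e, f, g, h}, the full vertex set. Edge coverage: each edge of G has both endpoints in at least one bag. Running intersection: for every vertex, the bags containing it form a connected subtree. All three properties hold, so this is a valid tree decomposition of width max|bag| − 1 = 2, and hence tw(G) ≤ 2.

Yes; width 2.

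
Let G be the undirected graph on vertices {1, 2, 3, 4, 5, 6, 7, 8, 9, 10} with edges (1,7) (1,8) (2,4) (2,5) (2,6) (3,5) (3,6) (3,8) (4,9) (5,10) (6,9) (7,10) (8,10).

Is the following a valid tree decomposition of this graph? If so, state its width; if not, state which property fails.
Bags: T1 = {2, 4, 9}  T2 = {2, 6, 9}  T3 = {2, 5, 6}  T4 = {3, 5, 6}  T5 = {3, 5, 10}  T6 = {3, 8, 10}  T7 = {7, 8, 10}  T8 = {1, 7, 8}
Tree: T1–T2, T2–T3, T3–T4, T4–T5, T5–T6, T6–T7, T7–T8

Yes; width 2.

Vertex coverage: the bags together contain {1, 2, 3, 4, 5, 6, 7, 8, 9, 10}, the full vertex set. Edge coverage: each edge of G has both endpoints in at least one bag. Running intersection: for every vertex, the bags containing it form a connected subtree. All three properties hold, so this is a valid tree decomposition of width max|bag| − 1 = 2, and hence tw(G) ≤ 2.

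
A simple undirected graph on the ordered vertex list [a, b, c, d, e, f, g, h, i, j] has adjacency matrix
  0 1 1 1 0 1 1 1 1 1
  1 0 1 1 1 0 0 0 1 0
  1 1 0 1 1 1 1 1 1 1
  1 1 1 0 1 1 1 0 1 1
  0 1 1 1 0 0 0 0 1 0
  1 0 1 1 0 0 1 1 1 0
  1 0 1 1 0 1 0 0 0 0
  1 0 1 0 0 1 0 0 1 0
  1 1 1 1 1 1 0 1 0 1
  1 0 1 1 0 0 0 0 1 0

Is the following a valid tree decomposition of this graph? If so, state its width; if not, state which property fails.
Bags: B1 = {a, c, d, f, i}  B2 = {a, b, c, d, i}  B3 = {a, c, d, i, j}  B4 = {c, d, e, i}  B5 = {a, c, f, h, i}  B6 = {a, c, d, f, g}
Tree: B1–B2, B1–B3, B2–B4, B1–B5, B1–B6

No — edge (b,e) lies in no bag.

A tree decomposition must satisfy three properties: every vertex lies in some bag; for every edge, both endpoints lie together in some bag; and for every vertex, the bags containing it form a connected subtree. Here edge (b,e) lies in no bag, so the decomposition is invalid.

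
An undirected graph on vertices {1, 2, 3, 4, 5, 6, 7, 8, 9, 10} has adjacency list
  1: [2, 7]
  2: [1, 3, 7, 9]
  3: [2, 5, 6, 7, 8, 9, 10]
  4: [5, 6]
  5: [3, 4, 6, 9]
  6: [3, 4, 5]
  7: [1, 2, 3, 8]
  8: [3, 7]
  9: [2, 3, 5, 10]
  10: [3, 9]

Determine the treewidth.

2

A width-2 tree decomposition is:
Bags: B1 = {2, 3, 9}  B2 = {3, 9, 10}  B3 = {3, 5, 9}  B4 = {3, 5, 6}  B5 = {2, 3, 7}  B6 = {1, 2, 7}  B7 = {4, 5, 6}  B8 = {3, 7, 8}
Tree: B1–B2, B1–B3, B3–B4, B1–B5, B5–B6, B4–B7, B5–B8
Each bag holds 3 vertices, so the decomposition has width 2, which upper-bounds the treewidth. Conversely, {1, 2, 7} is a clique of size 3, and the vertices of any clique must share a bag in every tree decomposition; so some bag has ≥ 3 vertices and tw(G) ≥ 2. Hence tw(G) = 2 exactly.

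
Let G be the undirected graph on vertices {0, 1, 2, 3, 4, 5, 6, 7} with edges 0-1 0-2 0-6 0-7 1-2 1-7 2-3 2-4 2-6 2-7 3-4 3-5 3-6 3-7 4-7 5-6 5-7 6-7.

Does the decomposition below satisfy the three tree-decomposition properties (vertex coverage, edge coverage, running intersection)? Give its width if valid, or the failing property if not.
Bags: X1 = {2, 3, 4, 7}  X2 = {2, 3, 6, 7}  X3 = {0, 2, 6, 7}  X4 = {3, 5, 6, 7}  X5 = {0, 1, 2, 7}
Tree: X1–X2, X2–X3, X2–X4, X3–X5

Checking the three conditions: (i) the bags cover all of {0, 1, 2, 3, 4, 5, 6, 7}; (ii) for each edge, some bag contains both endpoints; (iii) the bags containing any fixed vertex form a subtree. All hold, so the decomposition is valid with width 4 − 1 = 3.

Yes; width 3.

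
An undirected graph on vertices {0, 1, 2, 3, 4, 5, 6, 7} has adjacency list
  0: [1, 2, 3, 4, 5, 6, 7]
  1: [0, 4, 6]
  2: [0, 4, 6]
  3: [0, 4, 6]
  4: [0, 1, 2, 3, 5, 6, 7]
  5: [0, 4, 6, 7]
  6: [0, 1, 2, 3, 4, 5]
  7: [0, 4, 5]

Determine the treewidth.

3

A width-3 tree decomposition is:
Bags: B1 = {0, 3, 4, 6}  B2 = {0, 1, 4, 6}  B3 = {0, 4, 5, 6}  B4 = {0, 4, 5, 7}  B5 = {0, 2, 4, 6}
Tree: B1–B2, B2–B3, B3–B4, B1–B5
Every bag has size at most 4, so the width is 4 − 1 = 3 and tw(G) ≤ 3. For the lower bound, the 4 vertices {0, 1, 4, 6} are pairwise adjacent, and any tree decomposition puts a clique entirely inside one bag — forcing width ≥ 3. The upper and lower bounds meet at 3, so that is the treewidth.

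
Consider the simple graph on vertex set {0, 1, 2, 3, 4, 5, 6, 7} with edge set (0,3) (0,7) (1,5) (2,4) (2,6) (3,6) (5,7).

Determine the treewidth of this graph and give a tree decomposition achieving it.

Each bag holds 2 vertices, so the decomposition has width 1, which upper-bounds the treewidth. G has an edge, so its treewidth is at least 1. Therefore the treewidth is 1.

Treewidth 1.
One such decomposition:
Bags: B1 = {2, 4}  B2 = {2, 6}  B3 = {3, 6}  B4 = {0, 3}  B5 = {0, 7}  B6 = {5, 7}  B7 = {1, 5}
Tree: B1–B2, B2–B3, B3–B4, B4–B5, B5–B6, B6–B7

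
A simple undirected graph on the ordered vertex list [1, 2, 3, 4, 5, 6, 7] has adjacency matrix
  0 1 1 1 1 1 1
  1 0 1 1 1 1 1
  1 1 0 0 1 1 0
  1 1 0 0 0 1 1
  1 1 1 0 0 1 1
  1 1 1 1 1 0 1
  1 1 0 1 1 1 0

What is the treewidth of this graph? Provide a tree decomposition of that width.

The largest bag has 5 vertices, giving width 4; this decomposition certifies tw(G) ≤ 4. For the lower bound, the 5 vertices {1, 2, 4, 6, 7} are pairwise adjacent, and any tree decomposition puts a clique entirely inside one bag — forcing width ≥ 4. Combining the bounds, tw(G) = 4.

Treewidth 4.
One optimal decomposition is:
Bags: B1 = {1, 2, 3, 5, 6}  B2 = {1, 2, 5, 6, 7}  B3 = {1, 2, 4, 6, 7}
Tree: B1–B2, B2–B3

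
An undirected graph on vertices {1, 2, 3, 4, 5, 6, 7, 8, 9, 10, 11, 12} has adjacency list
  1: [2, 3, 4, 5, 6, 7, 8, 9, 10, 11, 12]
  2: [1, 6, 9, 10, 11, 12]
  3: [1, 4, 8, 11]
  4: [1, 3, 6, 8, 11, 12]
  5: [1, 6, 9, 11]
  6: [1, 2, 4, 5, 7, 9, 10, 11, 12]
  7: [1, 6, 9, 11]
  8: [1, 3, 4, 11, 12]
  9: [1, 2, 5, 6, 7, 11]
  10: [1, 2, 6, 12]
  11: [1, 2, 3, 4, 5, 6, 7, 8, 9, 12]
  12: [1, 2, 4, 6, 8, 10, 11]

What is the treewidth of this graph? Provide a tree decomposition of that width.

Treewidth 4.
Bags: B1 = {1, 2, 6, 11, 12}  B2 = {1, 2, 6, 9, 11}  B3 = {1, 4, 6, 11, 12}  B4 = {1, 4, 8, 11, 12}  B5 = {1, 5, 6, 9, 11}  B6 = {1, 6, 7, 9, 11}  B7 = {1, 2, 6, 10, 12}  B8 = {1, 3, 4, 8, 11}
Tree: B1–B2, B1–B3, B3–B4, B2–B5, B2–B6, B1–B7, B4–B8

Every bag has size at most 5, so the width is 5 − 1 = 4 and tw(G) ≤ 4. For the lower bound, the 5 vertices {1, 2, 6, 10, 12} are pairwise adjacent, and any tree decomposition puts a clique entirely inside one bag — forcing width ≥ 4. Hence tw(G) = 4 exactly.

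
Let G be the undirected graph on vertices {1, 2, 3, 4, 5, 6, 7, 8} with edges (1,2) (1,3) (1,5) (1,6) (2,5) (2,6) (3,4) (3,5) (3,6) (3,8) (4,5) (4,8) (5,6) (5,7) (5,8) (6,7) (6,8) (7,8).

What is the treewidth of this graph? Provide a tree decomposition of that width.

Treewidth 3.
One such decomposition:
Bags: B1 = {1, 2, 5, 6}  B2 = {1, 3, 5, 6}  B3 = {3, 5, 6, 8}  B4 = {5, 6, 7, 8}  B5 = {3, 4, 5, 8}
Tree: B1–B2, B2–B3, B3–B4, B3–B5

Every bag has size at most 4, so the width is 4 − 1 = 3 and tw(G) ≤ 3. Conversely, {3, 4, 5, 8} is a clique of size 4, and the vertices of any clique must share a bag in every tree decomposition; so some bag has ≥ 4 vertices and tw(G) ≥ 3. The upper and lower bounds meet at 3, so that is the treewidth.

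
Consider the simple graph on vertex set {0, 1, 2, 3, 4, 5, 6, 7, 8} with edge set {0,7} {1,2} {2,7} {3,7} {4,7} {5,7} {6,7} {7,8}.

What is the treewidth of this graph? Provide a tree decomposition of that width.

Treewidth 1.
Bags: B1 = {2, 7}  B2 = {5, 7}  B3 = {6, 7}  B4 = {1, 2}  B5 = {7, 8}  B6 = {4, 7}  B7 = {3, 7}  B8 = {0, 7}
Tree: B1–B2, B2–B3, B1–B4, B3–B5, B2–B6, B6–B7, B6–B8

Each bag holds 2 vertices, so the decomposition has width 1, which upper-bounds the treewidth. G has an edge, so its treewidth is at least 1. Hence tw(G) = 1 exactly.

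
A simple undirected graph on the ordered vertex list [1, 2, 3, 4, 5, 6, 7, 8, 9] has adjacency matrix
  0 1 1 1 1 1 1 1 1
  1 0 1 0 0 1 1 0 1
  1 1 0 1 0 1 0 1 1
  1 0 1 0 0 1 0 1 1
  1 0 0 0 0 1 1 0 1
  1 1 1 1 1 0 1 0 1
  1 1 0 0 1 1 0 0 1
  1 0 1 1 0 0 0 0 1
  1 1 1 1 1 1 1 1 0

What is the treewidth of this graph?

A width-4 tree decomposition is:
Bags: B1 = {1, 3, 4, 6, 9}  B2 = {1, 2, 3, 6, 9}  B3 = {1, 2, 6, 7, 9}  B4 = {1, 3, 4, 8, 9}  B5 = {1, 5, 6, 7, 9}
Tree: B1–B2, B2–B3, B1–B4, B3–B5
Each bag holds 5 vertices, so the decomposition has width 4, which upper-bounds the treewidth. Conversely, {1, 3, 4, 8, 9} is a clique of size 5, and the vertices of any clique must share a bag in every tree decomposition; so some bag has ≥ 5 vertices and tw(G) ≥ 4. Combining the bounds, tw(G) = 4.

4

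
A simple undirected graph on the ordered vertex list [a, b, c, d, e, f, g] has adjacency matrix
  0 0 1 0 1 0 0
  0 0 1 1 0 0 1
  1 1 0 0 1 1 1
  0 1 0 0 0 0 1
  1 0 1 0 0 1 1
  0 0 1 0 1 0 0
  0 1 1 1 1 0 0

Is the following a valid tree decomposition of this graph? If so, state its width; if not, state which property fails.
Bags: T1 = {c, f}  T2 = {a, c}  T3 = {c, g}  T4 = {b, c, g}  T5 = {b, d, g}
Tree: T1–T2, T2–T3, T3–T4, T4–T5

A tree decomposition must satisfy three properties: every vertex lies in some bag; for every edge, both endpoints lie together in some bag; and for every vertex, the bags containing it form a connected subtree. Here vertex e appears in no bag, so the decomposition is invalid.

No — vertex e appears in no bag.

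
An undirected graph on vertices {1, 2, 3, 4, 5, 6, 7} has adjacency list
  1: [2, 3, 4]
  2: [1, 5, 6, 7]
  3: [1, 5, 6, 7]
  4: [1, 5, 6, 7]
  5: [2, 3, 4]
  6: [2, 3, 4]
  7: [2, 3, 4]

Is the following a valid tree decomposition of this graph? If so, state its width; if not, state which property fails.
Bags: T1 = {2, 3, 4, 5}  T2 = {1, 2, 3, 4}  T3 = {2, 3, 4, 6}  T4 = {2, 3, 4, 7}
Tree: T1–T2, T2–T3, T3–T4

Yes; width 3.

Checking the three conditions: (i) the bags cover all of {1, 2, 3, 4, 5, 6, 7}; (ii) for each edge, some bag contains both endpoints; (iii) the bags containing any fixed vertex form a subtree. All hold, so the decomposition is valid with width 4 − 1 = 3.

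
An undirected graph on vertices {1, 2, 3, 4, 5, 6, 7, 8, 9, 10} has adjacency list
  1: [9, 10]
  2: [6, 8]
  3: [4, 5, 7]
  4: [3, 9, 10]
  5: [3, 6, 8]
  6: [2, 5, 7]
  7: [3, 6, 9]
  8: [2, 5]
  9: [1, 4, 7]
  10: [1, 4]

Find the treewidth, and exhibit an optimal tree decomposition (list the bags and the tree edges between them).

Treewidth 2.
One optimal decomposition is:
Bags: B1 = {1, 9, 10}  B2 = {4, 9, 10}  B3 = {4, 7, 9}  B4 = {3, 4, 7}  B5 = {3, 6, 7}  B6 = {3, 5, 6}  B7 = {2, 5, 6}  B8 = {2, 5, 8}
Tree: B1–B2, B2–B3, B3–B4, B4–B5, B5–B6, B6–B7, B7–B8

The largest bag has 3 vertices, giving width 2; this decomposition certifies tw(G) ≤ 2. Since 1–10–4–9–1 is a cycle in G, G is not acyclic. Forests are exactly the graphs of treewidth ≤ 1, so tw(G) ≥ 2. The upper and lower bounds meet at 2, so that is the treewidth.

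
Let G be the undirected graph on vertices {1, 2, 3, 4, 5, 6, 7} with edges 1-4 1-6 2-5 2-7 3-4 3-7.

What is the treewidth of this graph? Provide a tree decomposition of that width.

Every bag has size at most 2, so the width is 2 − 1 = 1 and tw(G) ≤ 1. G has an edge, so its treewidth is at least 1. Hence tw(G) = 1 exactly.

Treewidth 1.
One such decomposition:
Bags: B1 = {1, 6}  B2 = {1, 4}  B3 = {3, 4}  B4 = {3, 7}  B5 = {2, 7}  B6 = {2, 5}
Tree: B1–B2, B2–B3, B3–B4, B4–B5, B5–B6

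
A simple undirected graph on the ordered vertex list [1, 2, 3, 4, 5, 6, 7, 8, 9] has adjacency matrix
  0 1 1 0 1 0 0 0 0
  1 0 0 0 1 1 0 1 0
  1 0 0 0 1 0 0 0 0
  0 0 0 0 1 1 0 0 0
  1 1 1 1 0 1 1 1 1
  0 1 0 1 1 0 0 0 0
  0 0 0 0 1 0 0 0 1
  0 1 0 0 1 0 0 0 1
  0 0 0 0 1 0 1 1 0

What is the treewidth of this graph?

2

A width-2 tree decomposition is:
Bags: B1 = {2, 5, 8}  B2 = {5, 8, 9}  B3 = {2, 5, 6}  B4 = {4, 5, 6}  B5 = {1, 2, 5}  B6 = {1, 3, 5}  B7 = {5, 7, 9}
Tree: B1–B2, B1–B3, B3–B4, B3–B5, B5–B6, B2–B7
The largest bag has 3 vertices, giving width 2; this decomposition certifies tw(G) ≤ 2. On the other hand G contains the 3-clique {2, 5, 8}. A clique must lie in a single bag of any decomposition, so no decomposition can have width below 2. Therefore the treewidth is 2.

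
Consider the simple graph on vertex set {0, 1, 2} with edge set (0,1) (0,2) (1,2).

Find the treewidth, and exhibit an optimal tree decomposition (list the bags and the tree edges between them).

Treewidth 2.
One optimal decomposition is:
Bags: B1 = {0, 1, 2}
Tree: (single bag)

With just one bag of size 3, the width is 3 − 1 = 2, so tw(G) ≤ 2. For the lower bound, the 3 vertices {0, 1, 2} are pairwise adjacent, and any tree decomposition puts a clique entirely inside one bag — forcing width ≥ 2. Combining the bounds, tw(G) = 2.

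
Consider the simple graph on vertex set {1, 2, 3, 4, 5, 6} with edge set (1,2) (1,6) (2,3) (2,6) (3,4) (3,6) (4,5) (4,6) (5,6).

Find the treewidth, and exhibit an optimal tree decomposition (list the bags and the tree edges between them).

Every bag has size at most 3, so the width is 3 − 1 = 2 and tw(G) ≤ 2. For the lower bound, the 3 vertices {1, 2, 6} are pairwise adjacent, and any tree decomposition puts a clique entirely inside one bag — forcing width ≥ 2. Combining the bounds, tw(G) = 2.

Treewidth 2.
Bags: B1 = {1, 2, 6}  B2 = {2, 3, 6}  B3 = {3, 4, 6}  B4 = {4, 5, 6}
Tree: B1–B2, B2–B3, B3–B4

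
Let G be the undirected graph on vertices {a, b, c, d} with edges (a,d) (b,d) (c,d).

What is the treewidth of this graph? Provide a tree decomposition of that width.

Treewidth 1.
Bags: B1 = {c, d}  B2 = {b, d}  B3 = {a, d}
Tree: B1–B2, B2–B3

Each bag holds 2 vertices, so the decomposition has width 1, which upper-bounds the treewidth. Any graph with an edge has treewidth ≥ 1, and G has the edge c–d. Combining the bounds, tw(G) = 1.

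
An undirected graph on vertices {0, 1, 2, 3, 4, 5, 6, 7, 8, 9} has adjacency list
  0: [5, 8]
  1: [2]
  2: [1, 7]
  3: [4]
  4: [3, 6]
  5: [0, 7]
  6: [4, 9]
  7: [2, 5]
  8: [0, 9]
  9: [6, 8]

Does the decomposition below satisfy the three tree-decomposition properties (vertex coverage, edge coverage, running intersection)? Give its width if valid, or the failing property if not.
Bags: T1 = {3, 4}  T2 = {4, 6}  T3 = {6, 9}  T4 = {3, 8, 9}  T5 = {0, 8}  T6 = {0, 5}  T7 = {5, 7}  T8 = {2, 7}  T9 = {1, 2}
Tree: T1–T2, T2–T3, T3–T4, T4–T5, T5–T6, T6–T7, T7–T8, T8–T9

A tree decomposition must satisfy three properties: every vertex lies in some bag; for every edge, both endpoints lie together in some bag; and for every vertex, the bags containing it form a connected subtree. Here bags containing vertex 3 are not connected in the tree, so the decomposition is invalid.

No — bags containing vertex 3 are not connected in the tree.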